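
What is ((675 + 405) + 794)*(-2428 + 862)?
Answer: -2934684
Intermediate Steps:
((675 + 405) + 794)*(-2428 + 862) = (1080 + 794)*(-1566) = 1874*(-1566) = -2934684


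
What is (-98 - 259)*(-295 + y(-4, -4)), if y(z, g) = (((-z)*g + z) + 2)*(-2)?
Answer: 92463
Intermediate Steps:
y(z, g) = -4 - 2*z + 2*g*z (y(z, g) = ((-g*z + z) + 2)*(-2) = ((z - g*z) + 2)*(-2) = (2 + z - g*z)*(-2) = -4 - 2*z + 2*g*z)
(-98 - 259)*(-295 + y(-4, -4)) = (-98 - 259)*(-295 + (-4 - 2*(-4) + 2*(-4)*(-4))) = -357*(-295 + (-4 + 8 + 32)) = -357*(-295 + 36) = -357*(-259) = 92463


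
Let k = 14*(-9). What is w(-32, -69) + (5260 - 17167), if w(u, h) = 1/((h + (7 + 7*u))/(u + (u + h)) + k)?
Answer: -196132237/16472 ≈ -11907.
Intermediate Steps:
k = -126
w(u, h) = 1/(-126 + (7 + h + 7*u)/(h + 2*u)) (w(u, h) = 1/((h + (7 + 7*u))/(u + (u + h)) - 126) = 1/((7 + h + 7*u)/(u + (h + u)) - 126) = 1/((7 + h + 7*u)/(h + 2*u) - 126) = 1/(-126 + (7 + h + 7*u)/(h + 2*u)))
w(-32, -69) + (5260 - 17167) = (-69 + 2*(-32))/(7 - 245*(-32) - 125*(-69)) + (5260 - 17167) = (-69 - 64)/(7 + 7840 + 8625) - 11907 = -133/16472 - 11907 = -196132237/16472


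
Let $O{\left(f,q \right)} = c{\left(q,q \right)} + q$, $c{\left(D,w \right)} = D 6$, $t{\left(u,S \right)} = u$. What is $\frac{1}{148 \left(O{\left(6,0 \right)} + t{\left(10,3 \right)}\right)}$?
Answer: $\frac{1}{1480} \approx 0.00067568$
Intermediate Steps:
$c{\left(D,w \right)} = 6 D$
$O{\left(f,q \right)} = 7 q$ ($O{\left(f,q \right)} = 6 q + q = 7 q$)
$\frac{1}{148 \left(O{\left(6,0 \right)} + t{\left(10,3 \right)}\right)} = \frac{1}{148 \left(7 \cdot 0 + 10\right)} = \frac{1}{148 \left(0 + 10\right)} = \frac{1}{148 \cdot 10} = \frac{1}{1480}$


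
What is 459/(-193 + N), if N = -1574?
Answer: -153/589 ≈ -0.25976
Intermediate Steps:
459/(-193 + N) = 459/(-193 - 1574) = 459/(-1767) = -1/1767*459 = -153/589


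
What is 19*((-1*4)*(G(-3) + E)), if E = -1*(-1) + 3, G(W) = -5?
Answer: 76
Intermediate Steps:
E = 4 (E = 1 + 3 = 4)
19*((-1*4)*(G(-3) + E)) = 19*((-1*4)*(-5 + 4)) = 19*(-4*(-1)) = 19*4 = 76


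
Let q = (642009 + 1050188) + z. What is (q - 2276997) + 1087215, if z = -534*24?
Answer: 489599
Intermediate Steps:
z = -12816
q = 1679381 (q = (642009 + 1050188) - 12816 = 1692197 - 12816 = 1679381)
(q - 2276997) + 1087215 = (1679381 - 2276997) + 1087215 = -597616 + 1087215 = 489599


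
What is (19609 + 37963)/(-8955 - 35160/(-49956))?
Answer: -239672236/37276735 ≈ -6.4295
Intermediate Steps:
(19609 + 37963)/(-8955 - 35160/(-49956)) = 57572/(-8955 - 35160*(-1/49956)) = 57572/(-8955 + 2930/4163) = 57572/(-37276735/4163) = 57572*(-4163/37276735) = -239672236/37276735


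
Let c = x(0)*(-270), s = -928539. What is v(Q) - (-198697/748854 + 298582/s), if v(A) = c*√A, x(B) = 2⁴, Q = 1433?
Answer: 45343582079/77260016034 - 4320*√1433 ≈ -1.6353e+5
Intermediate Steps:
x(B) = 16
c = -4320 (c = 16*(-270) = -4320)
v(A) = -4320*√A
v(Q) - (-198697/748854 + 298582/s) = -4320*√1433 - (-198697/748854 + 298582/(-928539)) = -4320*√1433 - (-198697*1/748854 + 298582*(-1/928539)) = -4320*√1433 - (-198697/748854 - 298582/928539) = -4320*√1433 - 1*(-45343582079/77260016034) = -4320*√1433 + 45343582079/77260016034 = 45343582079/77260016034 - 4320*√1433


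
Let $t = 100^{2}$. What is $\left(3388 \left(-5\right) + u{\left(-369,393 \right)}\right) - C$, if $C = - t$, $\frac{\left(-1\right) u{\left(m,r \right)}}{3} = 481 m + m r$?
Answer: $960578$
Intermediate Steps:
$u{\left(m,r \right)} = - 1443 m - 3 m r$ ($u{\left(m,r \right)} = - 3 \left(481 m + m r\right) = - 1443 m - 3 m r$)
$t = 10000$
$C = -10000$ ($C = \left(-1\right) 10000 = -10000$)
$\left(3388 \left(-5\right) + u{\left(-369,393 \right)}\right) - C = \left(3388 \left(-5\right) - - 1107 \left(481 + 393\right)\right) - -10000 = \left(-16940 - \left(-1107\right) 874\right) + 10000 = \left(-16940 + 967518\right) + 10000 = 950578 + 10000 = 960578$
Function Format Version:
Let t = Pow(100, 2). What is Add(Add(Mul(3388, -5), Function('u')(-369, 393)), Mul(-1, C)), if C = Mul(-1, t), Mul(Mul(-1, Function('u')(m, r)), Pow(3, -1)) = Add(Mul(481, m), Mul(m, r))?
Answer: 960578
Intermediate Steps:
Function('u')(m, r) = Add(Mul(-1443, m), Mul(-3, m, r)) (Function('u')(m, r) = Mul(-3, Add(Mul(481, m), Mul(m, r))) = Add(Mul(-1443, m), Mul(-3, m, r)))
t = 10000
C = -10000 (C = Mul(-1, 10000) = -10000)
Add(Add(Mul(3388, -5), Function('u')(-369, 393)), Mul(-1, C)) = Add(Add(Mul(3388, -5), Mul(-3, -369, Add(481, 393))), Mul(-1, -10000)) = Add(Add(-16940, Mul(-3, -369, 874)), 10000) = Add(Add(-16940, 967518), 10000) = Add(950578, 10000) = 960578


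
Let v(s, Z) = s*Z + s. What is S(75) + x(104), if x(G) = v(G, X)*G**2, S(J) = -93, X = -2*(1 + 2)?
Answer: -5624413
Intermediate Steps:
X = -6 (X = -2*3 = -6)
v(s, Z) = s + Z*s (v(s, Z) = Z*s + s = s + Z*s)
x(G) = -5*G**3 (x(G) = (G*(1 - 6))*G**2 = (G*(-5))*G**2 = (-5*G)*G**2 = -5*G**3)
S(75) + x(104) = -93 - 5*104**3 = -93 - 5*1124864 = -93 - 5624320 = -5624413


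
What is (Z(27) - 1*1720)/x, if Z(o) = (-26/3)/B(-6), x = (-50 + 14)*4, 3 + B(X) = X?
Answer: 23207/1944 ≈ 11.938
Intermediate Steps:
B(X) = -3 + X
x = -144 (x = -36*4 = -144)
Z(o) = 26/27 (Z(o) = (-26/3)/(-3 - 6) = -26*⅓/(-9) = -26/3*(-⅑) = 26/27)
(Z(27) - 1*1720)/x = (26/27 - 1*1720)/(-144) = (26/27 - 1720)*(-1/144) = -46414/27*(-1/144) = 23207/1944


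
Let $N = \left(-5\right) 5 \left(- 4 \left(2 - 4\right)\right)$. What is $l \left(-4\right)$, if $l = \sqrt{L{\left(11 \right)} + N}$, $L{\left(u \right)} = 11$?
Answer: $- 12 i \sqrt{21} \approx - 54.991 i$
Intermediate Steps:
$N = -200$ ($N = - 25 \left(\left(-4\right) \left(-2\right)\right) = \left(-25\right) 8 = -200$)
$l = 3 i \sqrt{21}$ ($l = \sqrt{11 - 200} = \sqrt{-189} = 3 i \sqrt{21} \approx 13.748 i$)
$l \left(-4\right) = 3 i \sqrt{21} \left(-4\right) = - 12 i \sqrt{21}$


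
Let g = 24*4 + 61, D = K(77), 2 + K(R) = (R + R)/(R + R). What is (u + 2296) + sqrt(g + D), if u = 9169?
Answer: 11465 + 2*sqrt(39) ≈ 11477.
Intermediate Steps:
K(R) = -1 (K(R) = -2 + (R + R)/(R + R) = -2 + (2*R)/((2*R)) = -2 + (2*R)*(1/(2*R)) = -2 + 1 = -1)
D = -1
g = 157 (g = 96 + 61 = 157)
(u + 2296) + sqrt(g + D) = (9169 + 2296) + sqrt(157 - 1) = 11465 + sqrt(156) = 11465 + 2*sqrt(39)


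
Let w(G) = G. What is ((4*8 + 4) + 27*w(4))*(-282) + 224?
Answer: -40384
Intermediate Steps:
((4*8 + 4) + 27*w(4))*(-282) + 224 = ((4*8 + 4) + 27*4)*(-282) + 224 = ((32 + 4) + 108)*(-282) + 224 = (36 + 108)*(-282) + 224 = 144*(-282) + 224 = -40608 + 224 = -40384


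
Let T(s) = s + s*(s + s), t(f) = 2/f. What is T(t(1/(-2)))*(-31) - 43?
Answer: -911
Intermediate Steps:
T(s) = s + 2*s**2 (T(s) = s + s*(2*s) = s + 2*s**2)
T(t(1/(-2)))*(-31) - 43 = ((2/(1/(-2)))*(1 + 2*(2/(1/(-2)))))*(-31) - 43 = ((2/(-1/2))*(1 + 2*(2/(-1/2))))*(-31) - 43 = ((2*(-2))*(1 + 2*(2*(-2))))*(-31) - 43 = -4*(1 + 2*(-4))*(-31) - 43 = -4*(1 - 8)*(-31) - 43 = -4*(-7)*(-31) - 43 = 28*(-31) - 43 = -868 - 43 = -911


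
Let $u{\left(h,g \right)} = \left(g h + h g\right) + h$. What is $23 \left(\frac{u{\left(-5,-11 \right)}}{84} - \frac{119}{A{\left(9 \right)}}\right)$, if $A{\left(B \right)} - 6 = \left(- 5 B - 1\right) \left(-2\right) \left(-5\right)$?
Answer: $\frac{31579}{908} \approx 34.779$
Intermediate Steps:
$A{\left(B \right)} = -4 - 50 B$ ($A{\left(B \right)} = 6 + \left(- 5 B - 1\right) \left(-2\right) \left(-5\right) = 6 + \left(-1 - 5 B\right) \left(-2\right) \left(-5\right) = 6 + \left(2 + 10 B\right) \left(-5\right) = 6 - \left(10 + 50 B\right) = -4 - 50 B$)
$u{\left(h,g \right)} = h + 2 g h$ ($u{\left(h,g \right)} = \left(g h + g h\right) + h = 2 g h + h = h + 2 g h$)
$23 \left(\frac{u{\left(-5,-11 \right)}}{84} - \frac{119}{A{\left(9 \right)}}\right) = 23 \left(\frac{\left(-5\right) \left(1 + 2 \left(-11\right)\right)}{84} - \frac{119}{-4 - 450}\right) = 23 \left(- 5 \left(1 - 22\right) \frac{1}{84} - \frac{119}{-4 - 450}\right) = 23 \left(\left(-5\right) \left(-21\right) \frac{1}{84} - \frac{119}{-454}\right) = 23 \left(105 \cdot \frac{1}{84} - - \frac{119}{454}\right) = 23 \left(\frac{5}{4} + \frac{119}{454}\right) = 23 \cdot \frac{1373}{908} = \frac{31579}{908}$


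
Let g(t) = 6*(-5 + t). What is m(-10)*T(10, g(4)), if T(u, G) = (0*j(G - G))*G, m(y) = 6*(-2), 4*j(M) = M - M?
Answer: 0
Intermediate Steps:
j(M) = 0 (j(M) = (M - M)/4 = (1/4)*0 = 0)
g(t) = -30 + 6*t
m(y) = -12
T(u, G) = 0 (T(u, G) = (0*0)*G = 0*G = 0)
m(-10)*T(10, g(4)) = -12*0 = 0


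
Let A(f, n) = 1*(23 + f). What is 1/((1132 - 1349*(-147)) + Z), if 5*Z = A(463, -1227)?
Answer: 5/997661 ≈ 5.0117e-6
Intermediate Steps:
A(f, n) = 23 + f
Z = 486/5 (Z = (23 + 463)/5 = (1/5)*486 = 486/5 ≈ 97.200)
1/((1132 - 1349*(-147)) + Z) = 1/((1132 - 1349*(-147)) + 486/5) = 1/((1132 + 198303) + 486/5) = 1/(199435 + 486/5) = 1/(997661/5) = 5/997661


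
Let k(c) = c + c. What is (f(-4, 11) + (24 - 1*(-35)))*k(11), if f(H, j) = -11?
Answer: 1056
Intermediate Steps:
k(c) = 2*c
(f(-4, 11) + (24 - 1*(-35)))*k(11) = (-11 + (24 - 1*(-35)))*(2*11) = (-11 + (24 + 35))*22 = (-11 + 59)*22 = 48*22 = 1056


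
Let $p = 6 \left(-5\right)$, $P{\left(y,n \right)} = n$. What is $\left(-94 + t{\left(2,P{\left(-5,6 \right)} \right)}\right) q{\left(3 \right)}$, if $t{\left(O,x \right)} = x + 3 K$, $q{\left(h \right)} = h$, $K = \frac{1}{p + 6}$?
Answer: $- \frac{2115}{8} \approx -264.38$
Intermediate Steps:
$p = -30$
$K = - \frac{1}{24}$ ($K = \frac{1}{-30 + 6} = \frac{1}{-24} = - \frac{1}{24} \approx -0.041667$)
$t{\left(O,x \right)} = - \frac{1}{8} + x$ ($t{\left(O,x \right)} = x + 3 \left(- \frac{1}{24}\right) = x - \frac{1}{8} = - \frac{1}{8} + x$)
$\left(-94 + t{\left(2,P{\left(-5,6 \right)} \right)}\right) q{\left(3 \right)} = \left(-94 + \left(- \frac{1}{8} + 6\right)\right) 3 = \left(-94 + \frac{47}{8}\right) 3 = \left(- \frac{705}{8}\right) 3 = - \frac{2115}{8}$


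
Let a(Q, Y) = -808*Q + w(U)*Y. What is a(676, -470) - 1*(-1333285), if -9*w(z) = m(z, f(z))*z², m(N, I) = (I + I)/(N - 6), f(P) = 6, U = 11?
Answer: 2406727/3 ≈ 8.0224e+5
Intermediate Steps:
m(N, I) = 2*I/(-6 + N) (m(N, I) = (2*I)/(-6 + N) = 2*I/(-6 + N))
w(z) = -4*z²/(3*(-6 + z)) (w(z) = -2*6/(-6 + z)*z²/9 = -12/(-6 + z)*z²/9 = -4*z²/(3*(-6 + z)))
a(Q, Y) = -808*Q - 484*Y/15 (a(Q, Y) = -808*Q + (-4*11²/(-18 + 3*11))*Y = -808*Q + (-4*121/(-18 + 33))*Y = -808*Q + (-4*121/15)*Y = -808*Q + (-4*121*1/15)*Y = -808*Q - 484*Y/15)
a(676, -470) - 1*(-1333285) = (-808*676 - 484/15*(-470)) - 1*(-1333285) = (-546208 + 45496/3) + 1333285 = -1593128/3 + 1333285 = 2406727/3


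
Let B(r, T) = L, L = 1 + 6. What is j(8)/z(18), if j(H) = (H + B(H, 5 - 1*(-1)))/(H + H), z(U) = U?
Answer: 5/96 ≈ 0.052083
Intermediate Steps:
L = 7
B(r, T) = 7
j(H) = (7 + H)/(2*H) (j(H) = (H + 7)/(H + H) = (7 + H)/((2*H)) = (7 + H)*(1/(2*H)) = (7 + H)/(2*H))
j(8)/z(18) = ((½)*(7 + 8)/8)/18 = ((½)*(⅛)*15)*(1/18) = (15/16)*(1/18) = 5/96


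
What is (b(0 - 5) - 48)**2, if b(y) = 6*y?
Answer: 6084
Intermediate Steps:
(b(0 - 5) - 48)**2 = (6*(0 - 5) - 48)**2 = (6*(-5) - 48)**2 = (-30 - 48)**2 = (-78)**2 = 6084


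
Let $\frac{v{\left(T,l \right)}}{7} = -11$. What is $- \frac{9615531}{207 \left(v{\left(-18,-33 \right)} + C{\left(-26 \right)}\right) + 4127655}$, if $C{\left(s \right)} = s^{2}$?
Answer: $- \frac{3205177}{1417216} \approx -2.2616$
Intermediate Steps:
$v{\left(T,l \right)} = -77$ ($v{\left(T,l \right)} = 7 \left(-11\right) = -77$)
$- \frac{9615531}{207 \left(v{\left(-18,-33 \right)} + C{\left(-26 \right)}\right) + 4127655} = - \frac{9615531}{207 \left(-77 + \left(-26\right)^{2}\right) + 4127655} = - \frac{9615531}{207 \left(-77 + 676\right) + 4127655} = - \frac{9615531}{207 \cdot 599 + 4127655} = - \frac{9615531}{123993 + 4127655} = - \frac{9615531}{4251648} = \left(-9615531\right) \frac{1}{4251648} = - \frac{3205177}{1417216}$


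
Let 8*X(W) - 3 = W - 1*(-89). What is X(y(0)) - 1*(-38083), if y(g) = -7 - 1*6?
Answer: 304743/8 ≈ 38093.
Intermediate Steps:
y(g) = -13 (y(g) = -7 - 6 = -13)
X(W) = 23/2 + W/8 (X(W) = 3/8 + (W - 1*(-89))/8 = 3/8 + (W + 89)/8 = 3/8 + (89 + W)/8 = 3/8 + (89/8 + W/8) = 23/2 + W/8)
X(y(0)) - 1*(-38083) = (23/2 + (⅛)*(-13)) - 1*(-38083) = (23/2 - 13/8) + 38083 = 79/8 + 38083 = 304743/8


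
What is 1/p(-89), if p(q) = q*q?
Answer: 1/7921 ≈ 0.00012625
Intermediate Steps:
p(q) = q²
1/p(-89) = 1/((-89)²) = 1/7921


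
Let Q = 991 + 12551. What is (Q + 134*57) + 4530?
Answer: 25710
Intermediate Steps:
Q = 13542
(Q + 134*57) + 4530 = (13542 + 134*57) + 4530 = (13542 + 7638) + 4530 = 21180 + 4530 = 25710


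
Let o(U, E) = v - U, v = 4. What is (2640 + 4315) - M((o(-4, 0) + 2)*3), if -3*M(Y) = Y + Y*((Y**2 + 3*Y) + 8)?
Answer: 16945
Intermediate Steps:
o(U, E) = 4 - U
M(Y) = -Y/3 - Y*(8 + Y**2 + 3*Y)/3 (M(Y) = -(Y + Y*((Y**2 + 3*Y) + 8))/3 = -(Y + Y*(8 + Y**2 + 3*Y))/3 = -Y/3 - Y*(8 + Y**2 + 3*Y)/3)
(2640 + 4315) - M((o(-4, 0) + 2)*3) = (2640 + 4315) - (-1)*((4 - 1*(-4)) + 2)*3*(9 + (((4 - 1*(-4)) + 2)*3)**2 + 3*(((4 - 1*(-4)) + 2)*3))/3 = 6955 - (-1)*((4 + 4) + 2)*3*(9 + (((4 + 4) + 2)*3)**2 + 3*(((4 + 4) + 2)*3))/3 = 6955 - (-1)*(8 + 2)*3*(9 + ((8 + 2)*3)**2 + 3*((8 + 2)*3))/3 = 6955 - (-1)*10*3*(9 + (10*3)**2 + 3*(10*3))/3 = 6955 - (-1)*30*(9 + 30**2 + 3*30)/3 = 6955 - (-1)*30*(9 + 900 + 90)/3 = 6955 - (-1)*30*999/3 = 6955 - 1*(-9990) = 6955 + 9990 = 16945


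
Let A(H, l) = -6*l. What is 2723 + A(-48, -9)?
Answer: 2777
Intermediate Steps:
2723 + A(-48, -9) = 2723 - 6*(-9) = 2723 + 54 = 2777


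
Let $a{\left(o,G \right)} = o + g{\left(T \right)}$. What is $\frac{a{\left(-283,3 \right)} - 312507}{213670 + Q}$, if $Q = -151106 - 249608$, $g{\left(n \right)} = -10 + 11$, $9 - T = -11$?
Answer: $\frac{104263}{62348} \approx 1.6723$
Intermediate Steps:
$T = 20$ ($T = 9 - -11 = 9 + 11 = 20$)
$g{\left(n \right)} = 1$
$a{\left(o,G \right)} = 1 + o$ ($a{\left(o,G \right)} = o + 1 = 1 + o$)
$Q = -400714$
$\frac{a{\left(-283,3 \right)} - 312507}{213670 + Q} = \frac{\left(1 - 283\right) - 312507}{213670 - 400714} = \frac{-282 - 312507}{-187044} = \left(-312789\right) \left(- \frac{1}{187044}\right) = \frac{104263}{62348}$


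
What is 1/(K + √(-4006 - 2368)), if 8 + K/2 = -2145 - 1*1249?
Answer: -3402/23150395 - I*√6374/46300790 ≈ -0.00014695 - 1.7243e-6*I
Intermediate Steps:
K = -6804 (K = -16 + 2*(-2145 - 1*1249) = -16 + 2*(-2145 - 1249) = -16 + 2*(-3394) = -16 - 6788 = -6804)
1/(K + √(-4006 - 2368)) = 1/(-6804 + √(-4006 - 2368)) = 1/(-6804 + √(-6374)) = 1/(-6804 + I*√6374)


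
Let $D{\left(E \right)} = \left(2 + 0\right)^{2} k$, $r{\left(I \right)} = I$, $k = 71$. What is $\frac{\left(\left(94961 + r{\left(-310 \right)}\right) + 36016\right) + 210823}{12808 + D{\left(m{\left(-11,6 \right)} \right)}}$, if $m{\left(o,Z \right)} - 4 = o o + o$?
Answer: $\frac{56915}{2182} \approx 26.084$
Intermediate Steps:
$m{\left(o,Z \right)} = 4 + o + o^{2}$ ($m{\left(o,Z \right)} = 4 + \left(o o + o\right) = 4 + \left(o^{2} + o\right) = 4 + \left(o + o^{2}\right) = 4 + o + o^{2}$)
$D{\left(E \right)} = 284$ ($D{\left(E \right)} = \left(2 + 0\right)^{2} \cdot 71 = 2^{2} \cdot 71 = 4 \cdot 71 = 284$)
$\frac{\left(\left(94961 + r{\left(-310 \right)}\right) + 36016\right) + 210823}{12808 + D{\left(m{\left(-11,6 \right)} \right)}} = \frac{\left(\left(94961 - 310\right) + 36016\right) + 210823}{12808 + 284} = \frac{\left(94651 + 36016\right) + 210823}{13092} = \left(130667 + 210823\right) \frac{1}{13092} = 341490 \cdot \frac{1}{13092} = \frac{56915}{2182}$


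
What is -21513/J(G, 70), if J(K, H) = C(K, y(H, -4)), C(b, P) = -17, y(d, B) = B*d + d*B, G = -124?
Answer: 21513/17 ≈ 1265.5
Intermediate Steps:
y(d, B) = 2*B*d (y(d, B) = B*d + B*d = 2*B*d)
J(K, H) = -17
-21513/J(G, 70) = -21513/(-17) = -21513*(-1/17) = 21513/17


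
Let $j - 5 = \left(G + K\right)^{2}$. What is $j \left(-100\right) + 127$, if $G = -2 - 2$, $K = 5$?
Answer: $-473$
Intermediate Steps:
$G = -4$
$j = 6$ ($j = 5 + \left(-4 + 5\right)^{2} = 5 + 1^{2} = 5 + 1 = 6$)
$j \left(-100\right) + 127 = 6 \left(-100\right) + 127 = -600 + 127 = -473$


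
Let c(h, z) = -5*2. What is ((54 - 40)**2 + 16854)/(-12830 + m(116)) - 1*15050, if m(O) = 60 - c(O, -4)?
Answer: -1745955/116 ≈ -15051.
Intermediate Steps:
c(h, z) = -10
m(O) = 70 (m(O) = 60 - 1*(-10) = 60 + 10 = 70)
((54 - 40)**2 + 16854)/(-12830 + m(116)) - 1*15050 = ((54 - 40)**2 + 16854)/(-12830 + 70) - 1*15050 = (14**2 + 16854)/(-12760) - 15050 = (196 + 16854)*(-1/12760) - 15050 = 17050*(-1/12760) - 15050 = -155/116 - 15050 = -1745955/116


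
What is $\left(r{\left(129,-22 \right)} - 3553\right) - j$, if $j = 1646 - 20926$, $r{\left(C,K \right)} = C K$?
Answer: $12889$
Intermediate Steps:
$j = -19280$
$\left(r{\left(129,-22 \right)} - 3553\right) - j = \left(129 \left(-22\right) - 3553\right) - -19280 = \left(-2838 - 3553\right) + 19280 = -6391 + 19280 = 12889$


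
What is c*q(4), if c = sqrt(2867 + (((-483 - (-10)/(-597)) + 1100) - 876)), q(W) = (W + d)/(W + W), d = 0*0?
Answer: sqrt(929508702)/1194 ≈ 25.534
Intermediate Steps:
d = 0
q(W) = 1/2 (q(W) = (W + 0)/(W + W) = W/((2*W)) = W*(1/(2*W)) = 1/2)
c = sqrt(929508702)/597 (c = sqrt(2867 + (((-483 - (-10)*(-1)/597) + 1100) - 876)) = sqrt(2867 + (((-483 - 1*10/597) + 1100) - 876)) = sqrt(2867 + (((-483 - 10/597) + 1100) - 876)) = sqrt(2867 + ((-288361/597 + 1100) - 876)) = sqrt(2867 + (368339/597 - 876)) = sqrt(2867 - 154633/597) = sqrt(1556966/597) = sqrt(929508702)/597 ≈ 51.068)
c*q(4) = (sqrt(929508702)/597)*(1/2) = sqrt(929508702)/1194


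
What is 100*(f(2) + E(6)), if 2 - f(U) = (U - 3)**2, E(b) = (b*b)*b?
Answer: 21700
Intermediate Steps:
E(b) = b**3 (E(b) = b**2*b = b**3)
f(U) = 2 - (-3 + U)**2 (f(U) = 2 - (U - 3)**2 = 2 - (-3 + U)**2)
100*(f(2) + E(6)) = 100*((2 - (-3 + 2)**2) + 6**3) = 100*((2 - 1*(-1)**2) + 216) = 100*((2 - 1*1) + 216) = 100*((2 - 1) + 216) = 100*(1 + 216) = 100*217 = 21700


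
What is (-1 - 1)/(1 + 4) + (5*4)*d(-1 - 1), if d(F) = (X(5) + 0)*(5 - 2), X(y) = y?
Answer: 1498/5 ≈ 299.60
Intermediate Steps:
d(F) = 15 (d(F) = (5 + 0)*(5 - 2) = 5*3 = 15)
(-1 - 1)/(1 + 4) + (5*4)*d(-1 - 1) = (-1 - 1)/(1 + 4) + (5*4)*15 = -2/5 + 20*15 = -2*⅕ + 300 = -⅖ + 300 = 1498/5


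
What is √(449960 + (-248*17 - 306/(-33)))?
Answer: √53936146/11 ≈ 667.65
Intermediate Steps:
√(449960 + (-248*17 - 306/(-33))) = √(449960 + (-4216 - 306*(-1/33))) = √(449960 + (-4216 + 102/11)) = √(449960 - 46274/11) = √(4903286/11) = √53936146/11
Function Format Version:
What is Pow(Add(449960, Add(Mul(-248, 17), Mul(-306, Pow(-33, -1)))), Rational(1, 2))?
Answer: Mul(Rational(1, 11), Pow(53936146, Rational(1, 2))) ≈ 667.65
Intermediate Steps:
Pow(Add(449960, Add(Mul(-248, 17), Mul(-306, Pow(-33, -1)))), Rational(1, 2)) = Pow(Add(449960, Add(-4216, Mul(-306, Rational(-1, 33)))), Rational(1, 2)) = Pow(Add(449960, Add(-4216, Rational(102, 11))), Rational(1, 2)) = Pow(Add(449960, Rational(-46274, 11)), Rational(1, 2)) = Pow(Rational(4903286, 11), Rational(1, 2)) = Mul(Rational(1, 11), Pow(53936146, Rational(1, 2)))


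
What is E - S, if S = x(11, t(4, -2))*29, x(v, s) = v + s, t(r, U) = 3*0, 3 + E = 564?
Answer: 242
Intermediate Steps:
E = 561 (E = -3 + 564 = 561)
t(r, U) = 0
x(v, s) = s + v
S = 319 (S = (0 + 11)*29 = 11*29 = 319)
E - S = 561 - 1*319 = 561 - 319 = 242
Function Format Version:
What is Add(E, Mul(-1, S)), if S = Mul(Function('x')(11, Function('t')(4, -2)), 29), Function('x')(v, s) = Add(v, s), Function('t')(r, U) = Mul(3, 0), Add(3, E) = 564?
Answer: 242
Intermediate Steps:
E = 561 (E = Add(-3, 564) = 561)
Function('t')(r, U) = 0
Function('x')(v, s) = Add(s, v)
S = 319 (S = Mul(Add(0, 11), 29) = Mul(11, 29) = 319)
Add(E, Mul(-1, S)) = Add(561, Mul(-1, 319)) = Add(561, -319) = 242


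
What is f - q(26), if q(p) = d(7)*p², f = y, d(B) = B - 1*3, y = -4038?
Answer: -6742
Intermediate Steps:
d(B) = -3 + B (d(B) = B - 3 = -3 + B)
f = -4038
q(p) = 4*p² (q(p) = (-3 + 7)*p² = 4*p²)
f - q(26) = -4038 - 4*26² = -4038 - 4*676 = -4038 - 1*2704 = -4038 - 2704 = -6742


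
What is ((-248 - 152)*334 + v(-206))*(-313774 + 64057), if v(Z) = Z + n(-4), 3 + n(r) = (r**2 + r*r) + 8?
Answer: 33404393373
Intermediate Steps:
n(r) = 5 + 2*r**2 (n(r) = -3 + ((r**2 + r*r) + 8) = -3 + ((r**2 + r**2) + 8) = -3 + (2*r**2 + 8) = -3 + (8 + 2*r**2) = 5 + 2*r**2)
v(Z) = 37 + Z (v(Z) = Z + (5 + 2*(-4)**2) = Z + (5 + 2*16) = Z + (5 + 32) = Z + 37 = 37 + Z)
((-248 - 152)*334 + v(-206))*(-313774 + 64057) = ((-248 - 152)*334 + (37 - 206))*(-313774 + 64057) = (-400*334 - 169)*(-249717) = (-133600 - 169)*(-249717) = -133769*(-249717) = 33404393373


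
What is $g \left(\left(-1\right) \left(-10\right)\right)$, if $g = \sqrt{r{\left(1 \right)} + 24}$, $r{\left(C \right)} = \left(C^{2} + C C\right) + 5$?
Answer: $10 \sqrt{31} \approx 55.678$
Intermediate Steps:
$r{\left(C \right)} = 5 + 2 C^{2}$ ($r{\left(C \right)} = \left(C^{2} + C^{2}\right) + 5 = 2 C^{2} + 5 = 5 + 2 C^{2}$)
$g = \sqrt{31}$ ($g = \sqrt{\left(5 + 2 \cdot 1^{2}\right) + 24} = \sqrt{\left(5 + 2 \cdot 1\right) + 24} = \sqrt{\left(5 + 2\right) + 24} = \sqrt{7 + 24} = \sqrt{31} \approx 5.5678$)
$g \left(\left(-1\right) \left(-10\right)\right) = \sqrt{31} \left(\left(-1\right) \left(-10\right)\right) = \sqrt{31} \cdot 10 = 10 \sqrt{31}$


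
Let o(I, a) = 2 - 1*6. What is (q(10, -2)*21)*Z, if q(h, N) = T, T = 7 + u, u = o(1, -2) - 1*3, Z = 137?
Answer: 0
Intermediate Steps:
o(I, a) = -4 (o(I, a) = 2 - 6 = -4)
u = -7 (u = -4 - 1*3 = -4 - 3 = -7)
T = 0 (T = 7 - 7 = 0)
q(h, N) = 0
(q(10, -2)*21)*Z = (0*21)*137 = 0*137 = 0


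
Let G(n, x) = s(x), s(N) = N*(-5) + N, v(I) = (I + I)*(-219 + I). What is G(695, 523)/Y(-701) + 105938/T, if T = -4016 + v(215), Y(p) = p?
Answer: -31131413/2010468 ≈ -15.485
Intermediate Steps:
v(I) = 2*I*(-219 + I) (v(I) = (2*I)*(-219 + I) = 2*I*(-219 + I))
T = -5736 (T = -4016 + 2*215*(-219 + 215) = -4016 + 2*215*(-4) = -4016 - 1720 = -5736)
s(N) = -4*N (s(N) = -5*N + N = -4*N)
G(n, x) = -4*x
G(695, 523)/Y(-701) + 105938/T = -4*523/(-701) + 105938/(-5736) = -2092*(-1/701) + 105938*(-1/5736) = 2092/701 - 52969/2868 = -31131413/2010468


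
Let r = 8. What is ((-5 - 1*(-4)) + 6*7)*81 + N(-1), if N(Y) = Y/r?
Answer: 26567/8 ≈ 3320.9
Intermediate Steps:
N(Y) = Y/8
((-5 - 1*(-4)) + 6*7)*81 + N(-1) = ((-5 - 1*(-4)) + 6*7)*81 + (1/8)*(-1) = ((-5 + 4) + 42)*81 - 1/8 = (-1 + 42)*81 - 1/8 = 41*81 - 1/8 = 3321 - 1/8 = 26567/8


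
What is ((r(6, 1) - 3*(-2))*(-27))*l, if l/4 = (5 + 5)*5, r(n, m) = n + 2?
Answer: -75600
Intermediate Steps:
r(n, m) = 2 + n
l = 200 (l = 4*((5 + 5)*5) = 4*(10*5) = 4*50 = 200)
((r(6, 1) - 3*(-2))*(-27))*l = (((2 + 6) - 3*(-2))*(-27))*200 = ((8 + 6)*(-27))*200 = (14*(-27))*200 = -378*200 = -75600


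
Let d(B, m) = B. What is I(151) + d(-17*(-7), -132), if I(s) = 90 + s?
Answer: 360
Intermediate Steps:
I(151) + d(-17*(-7), -132) = (90 + 151) - 17*(-7) = 241 + 119 = 360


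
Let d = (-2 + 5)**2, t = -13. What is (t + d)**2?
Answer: 16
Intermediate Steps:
d = 9 (d = 3**2 = 9)
(t + d)**2 = (-13 + 9)**2 = (-4)**2 = 16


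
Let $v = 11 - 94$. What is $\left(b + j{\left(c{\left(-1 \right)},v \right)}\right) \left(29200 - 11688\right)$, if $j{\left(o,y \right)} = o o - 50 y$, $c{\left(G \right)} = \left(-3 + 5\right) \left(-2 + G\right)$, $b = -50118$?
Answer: $-804361184$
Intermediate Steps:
$c{\left(G \right)} = -4 + 2 G$ ($c{\left(G \right)} = 2 \left(-2 + G\right) = -4 + 2 G$)
$v = -83$ ($v = 11 - 94 = -83$)
$j{\left(o,y \right)} = o^{2} - 50 y$
$\left(b + j{\left(c{\left(-1 \right)},v \right)}\right) \left(29200 - 11688\right) = \left(-50118 + \left(\left(-4 + 2 \left(-1\right)\right)^{2} - -4150\right)\right) \left(29200 - 11688\right) = \left(-50118 + \left(\left(-4 - 2\right)^{2} + 4150\right)\right) 17512 = \left(-50118 + \left(\left(-6\right)^{2} + 4150\right)\right) 17512 = \left(-50118 + \left(36 + 4150\right)\right) 17512 = \left(-50118 + 4186\right) 17512 = \left(-45932\right) 17512 = -804361184$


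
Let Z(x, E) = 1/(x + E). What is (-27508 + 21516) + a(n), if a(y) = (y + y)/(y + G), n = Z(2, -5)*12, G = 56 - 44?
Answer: -5993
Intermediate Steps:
G = 12
Z(x, E) = 1/(E + x)
n = -4 (n = 12/(-5 + 2) = 12/(-3) = -1/3*12 = -4)
a(y) = 2*y/(12 + y) (a(y) = (y + y)/(y + 12) = (2*y)/(12 + y) = 2*y/(12 + y))
(-27508 + 21516) + a(n) = (-27508 + 21516) + 2*(-4)/(12 - 4) = -5992 + 2*(-4)/8 = -5992 + 2*(-4)*(1/8) = -5992 - 1 = -5993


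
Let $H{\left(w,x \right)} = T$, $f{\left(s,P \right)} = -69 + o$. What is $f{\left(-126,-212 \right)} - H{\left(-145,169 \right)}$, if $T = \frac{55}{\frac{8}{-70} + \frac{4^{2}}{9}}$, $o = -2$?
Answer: $- \frac{54529}{524} \approx -104.06$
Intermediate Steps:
$T = \frac{17325}{524}$ ($T = \frac{55}{8 \left(- \frac{1}{70}\right) + 16 \cdot \frac{1}{9}} = \frac{55}{- \frac{4}{35} + \frac{16}{9}} = \frac{55}{\frac{524}{315}} = 55 \cdot \frac{315}{524} = \frac{17325}{524} \approx 33.063$)
$f{\left(s,P \right)} = -71$ ($f{\left(s,P \right)} = -69 - 2 = -71$)
$H{\left(w,x \right)} = \frac{17325}{524}$
$f{\left(-126,-212 \right)} - H{\left(-145,169 \right)} = -71 - \frac{17325}{524} = - \frac{54529}{524}$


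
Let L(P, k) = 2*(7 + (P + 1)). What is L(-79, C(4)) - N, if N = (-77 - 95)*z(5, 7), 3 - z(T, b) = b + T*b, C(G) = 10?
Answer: -6850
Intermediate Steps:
z(T, b) = 3 - b - T*b (z(T, b) = 3 - (b + T*b) = 3 + (-b - T*b) = 3 - b - T*b)
L(P, k) = 16 + 2*P (L(P, k) = 2*(7 + (1 + P)) = 2*(8 + P) = 16 + 2*P)
N = 6708 (N = (-77 - 95)*(3 - 1*7 - 1*5*7) = -172*(3 - 7 - 35) = -172*(-39) = 6708)
L(-79, C(4)) - N = (16 + 2*(-79)) - 1*6708 = (16 - 158) - 6708 = -142 - 6708 = -6850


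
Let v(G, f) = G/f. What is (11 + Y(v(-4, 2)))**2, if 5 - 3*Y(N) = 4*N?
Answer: 2116/9 ≈ 235.11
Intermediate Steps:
Y(N) = 5/3 - 4*N/3
(11 + Y(v(-4, 2)))**2 = (11 + (5/3 - (-16)/(3*2)))**2 = (11 + (5/3 - 4/3*(-2)))**2 = (11 + (5/3 + 8/3))**2 = (11 + 13/3)**2 = (46/3)**2 = 2116/9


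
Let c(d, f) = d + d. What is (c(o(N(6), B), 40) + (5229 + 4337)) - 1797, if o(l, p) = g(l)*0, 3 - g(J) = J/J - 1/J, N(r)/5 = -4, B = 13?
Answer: 7769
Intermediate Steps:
N(r) = -20 (N(r) = 5*(-4) = -20)
g(J) = 2 + 1/J (g(J) = 3 - (J/J - 1/J) = 3 - (1 - 1/J) = 3 + (-1 + 1/J) = 2 + 1/J)
o(l, p) = 0 (o(l, p) = (2 + 1/l)*0 = 0)
c(d, f) = 2*d
(c(o(N(6), B), 40) + (5229 + 4337)) - 1797 = (2*0 + (5229 + 4337)) - 1797 = (0 + 9566) - 1797 = 9566 - 1797 = 7769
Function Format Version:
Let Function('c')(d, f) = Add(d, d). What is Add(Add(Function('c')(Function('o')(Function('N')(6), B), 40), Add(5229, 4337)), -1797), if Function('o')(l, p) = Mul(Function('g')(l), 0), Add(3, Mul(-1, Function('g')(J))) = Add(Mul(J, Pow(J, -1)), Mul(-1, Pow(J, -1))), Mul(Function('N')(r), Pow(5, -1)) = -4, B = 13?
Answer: 7769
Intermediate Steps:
Function('N')(r) = -20 (Function('N')(r) = Mul(5, -4) = -20)
Function('g')(J) = Add(2, Pow(J, -1)) (Function('g')(J) = Add(3, Mul(-1, Add(Mul(J, Pow(J, -1)), Mul(-1, Pow(J, -1))))) = Add(3, Mul(-1, Add(1, Mul(-1, Pow(J, -1))))) = Add(3, Add(-1, Pow(J, -1))) = Add(2, Pow(J, -1)))
Function('o')(l, p) = 0 (Function('o')(l, p) = Mul(Add(2, Pow(l, -1)), 0) = 0)
Function('c')(d, f) = Mul(2, d)
Add(Add(Function('c')(Function('o')(Function('N')(6), B), 40), Add(5229, 4337)), -1797) = Add(Add(Mul(2, 0), Add(5229, 4337)), -1797) = Add(Add(0, 9566), -1797) = Add(9566, -1797) = 7769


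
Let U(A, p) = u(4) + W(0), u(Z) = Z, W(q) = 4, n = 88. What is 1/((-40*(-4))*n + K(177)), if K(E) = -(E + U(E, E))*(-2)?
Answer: 1/14450 ≈ 6.9204e-5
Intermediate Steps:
U(A, p) = 8 (U(A, p) = 4 + 4 = 8)
K(E) = 16 + 2*E (K(E) = -(E + 8)*(-2) = -(8 + E)*(-2) = -(-16 - 2*E) = 16 + 2*E)
1/((-40*(-4))*n + K(177)) = 1/(-40*(-4)*88 + (16 + 2*177)) = 1/(160*88 + (16 + 354)) = 1/(14080 + 370) = 1/14450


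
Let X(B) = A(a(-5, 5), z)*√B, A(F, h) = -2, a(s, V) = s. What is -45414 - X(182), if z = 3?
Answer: -45414 + 2*√182 ≈ -45387.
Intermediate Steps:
X(B) = -2*√B
-45414 - X(182) = -45414 - (-2)*√182 = -45414 + 2*√182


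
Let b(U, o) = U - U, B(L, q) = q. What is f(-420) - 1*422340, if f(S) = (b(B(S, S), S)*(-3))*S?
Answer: -422340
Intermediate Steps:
b(U, o) = 0
f(S) = 0 (f(S) = (0*(-3))*S = 0*S = 0)
f(-420) - 1*422340 = 0 - 1*422340 = 0 - 422340 = -422340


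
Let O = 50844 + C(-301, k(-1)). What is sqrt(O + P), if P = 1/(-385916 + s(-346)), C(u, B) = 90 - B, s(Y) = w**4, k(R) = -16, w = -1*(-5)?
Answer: 33*sqrt(6945348421131)/385291 ≈ 225.72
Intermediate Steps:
w = 5
s(Y) = 625 (s(Y) = 5**4 = 625)
P = -1/385291 (P = 1/(-385916 + 625) = 1/(-385291) = -1/385291 ≈ -2.5954e-6)
O = 50950 (O = 50844 + (90 - 1*(-16)) = 50844 + (90 + 16) = 50844 + 106 = 50950)
sqrt(O + P) = sqrt(50950 - 1/385291) = sqrt(19630576449/385291) = 33*sqrt(6945348421131)/385291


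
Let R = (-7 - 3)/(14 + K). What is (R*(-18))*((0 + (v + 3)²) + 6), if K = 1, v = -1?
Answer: 120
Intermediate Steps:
R = -⅔ (R = (-7 - 3)/(14 + 1) = -10/15 = -10*1/15 = -⅔ ≈ -0.66667)
(R*(-18))*((0 + (v + 3)²) + 6) = (-⅔*(-18))*((0 + (-1 + 3)²) + 6) = 12*((0 + 2²) + 6) = 12*((0 + 4) + 6) = 12*(4 + 6) = 12*10 = 120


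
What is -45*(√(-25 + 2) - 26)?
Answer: 1170 - 45*I*√23 ≈ 1170.0 - 215.81*I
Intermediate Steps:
-45*(√(-25 + 2) - 26) = -45*(√(-23) - 26) = -45*(I*√23 - 26) = -45*(-26 + I*√23) = 1170 - 45*I*√23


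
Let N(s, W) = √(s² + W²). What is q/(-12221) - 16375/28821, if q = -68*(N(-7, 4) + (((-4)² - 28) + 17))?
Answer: -190319735/352221441 + 68*√65/12221 ≈ -0.49548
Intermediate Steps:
N(s, W) = √(W² + s²)
q = -340 - 68*√65 (q = -68*(√(4² + (-7)²) + (((-4)² - 28) + 17)) = -68*(√(16 + 49) + ((16 - 28) + 17)) = -68*(√65 + (-12 + 17)) = -68*(√65 + 5) = -68*(5 + √65) = -340 - 68*√65 ≈ -888.23)
q/(-12221) - 16375/28821 = (-340 - 68*√65)/(-12221) - 16375/28821 = (-340 - 68*√65)*(-1/12221) - 16375*1/28821 = (340/12221 + 68*√65/12221) - 16375/28821 = -190319735/352221441 + 68*√65/12221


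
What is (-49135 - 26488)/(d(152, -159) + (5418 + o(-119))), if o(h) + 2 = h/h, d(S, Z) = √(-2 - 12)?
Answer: -409649791/29343903 + 75623*I*√14/29343903 ≈ -13.96 + 0.0096427*I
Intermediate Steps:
d(S, Z) = I*√14 (d(S, Z) = √(-14) = I*√14)
o(h) = -1 (o(h) = -2 + h/h = -2 + 1 = -1)
(-49135 - 26488)/(d(152, -159) + (5418 + o(-119))) = (-49135 - 26488)/(I*√14 + (5418 - 1)) = -75623/(I*√14 + 5417) = -75623/(5417 + I*√14)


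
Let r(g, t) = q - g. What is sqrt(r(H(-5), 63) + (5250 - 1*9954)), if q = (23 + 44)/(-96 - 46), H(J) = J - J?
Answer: I*sqrt(94860970)/142 ≈ 68.589*I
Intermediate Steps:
H(J) = 0
q = -67/142 (q = 67/(-142) = 67*(-1/142) = -67/142 ≈ -0.47183)
r(g, t) = -67/142 - g
sqrt(r(H(-5), 63) + (5250 - 1*9954)) = sqrt((-67/142 - 1*0) + (5250 - 1*9954)) = sqrt((-67/142 + 0) + (5250 - 9954)) = sqrt(-67/142 - 4704) = sqrt(-668035/142) = I*sqrt(94860970)/142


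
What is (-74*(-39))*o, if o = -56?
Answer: -161616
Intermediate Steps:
(-74*(-39))*o = -74*(-39)*(-56) = 2886*(-56) = -161616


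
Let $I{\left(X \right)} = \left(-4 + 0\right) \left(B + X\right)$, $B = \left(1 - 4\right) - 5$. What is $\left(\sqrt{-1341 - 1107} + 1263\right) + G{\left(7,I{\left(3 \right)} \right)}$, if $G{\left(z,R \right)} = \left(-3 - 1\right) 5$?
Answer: $1243 + 12 i \sqrt{17} \approx 1243.0 + 49.477 i$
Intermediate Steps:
$B = -8$ ($B = -3 - 5 = -8$)
$I{\left(X \right)} = 32 - 4 X$ ($I{\left(X \right)} = \left(-4 + 0\right) \left(-8 + X\right) = - 4 \left(-8 + X\right) = 32 - 4 X$)
$G{\left(z,R \right)} = -20$ ($G{\left(z,R \right)} = \left(-4\right) 5 = -20$)
$\left(\sqrt{-1341 - 1107} + 1263\right) + G{\left(7,I{\left(3 \right)} \right)} = \left(\sqrt{-1341 - 1107} + 1263\right) - 20 = \left(\sqrt{-2448} + 1263\right) - 20 = \left(12 i \sqrt{17} + 1263\right) - 20 = \left(1263 + 12 i \sqrt{17}\right) - 20 = 1243 + 12 i \sqrt{17}$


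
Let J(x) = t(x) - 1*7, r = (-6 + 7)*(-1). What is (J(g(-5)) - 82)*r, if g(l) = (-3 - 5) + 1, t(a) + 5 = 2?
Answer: 92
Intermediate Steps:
t(a) = -3 (t(a) = -5 + 2 = -3)
g(l) = -7 (g(l) = -8 + 1 = -7)
r = -1 (r = 1*(-1) = -1)
J(x) = -10 (J(x) = -3 - 1*7 = -3 - 7 = -10)
(J(g(-5)) - 82)*r = (-10 - 82)*(-1) = -92*(-1) = 92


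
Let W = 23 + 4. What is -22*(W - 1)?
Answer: -572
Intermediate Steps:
W = 27
-22*(W - 1) = -22*(27 - 1) = -22*26 = -572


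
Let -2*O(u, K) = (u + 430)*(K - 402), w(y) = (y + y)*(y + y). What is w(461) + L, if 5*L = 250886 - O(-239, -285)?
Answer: 1774279/2 ≈ 8.8714e+5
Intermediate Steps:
w(y) = 4*y² (w(y) = (2*y)*(2*y) = 4*y²)
O(u, K) = -(-402 + K)*(430 + u)/2 (O(u, K) = -(u + 430)*(K - 402)/2 = -(430 + u)*(-402 + K)/2 = -(-402 + K)*(430 + u)/2)
L = 74111/2 (L = (250886 - (86430 - 215*(-285) + 201*(-239) - ½*(-285)*(-239)))/5 = (250886 - (86430 + 61275 - 48039 - 68115/2))/5 = (250886 - 1*131217/2)/5 = (250886 - 131217/2)/5 = (⅕)*(370555/2) = 74111/2 ≈ 37056.)
w(461) + L = 4*461² + 74111/2 = 4*212521 + 74111/2 = 850084 + 74111/2 = 1774279/2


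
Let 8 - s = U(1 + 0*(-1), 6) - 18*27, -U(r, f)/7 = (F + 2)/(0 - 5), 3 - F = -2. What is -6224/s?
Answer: -31120/2421 ≈ -12.854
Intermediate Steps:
F = 5 (F = 3 - 1*(-2) = 3 + 2 = 5)
U(r, f) = 49/5 (U(r, f) = -7*(5 + 2)/(0 - 5) = -49/(-5) = -49*(-1)/5 = -7*(-7/5) = 49/5)
s = 2421/5 (s = 8 - (49/5 - 18*27) = 8 - (49/5 - 486) = 8 - 1*(-2381/5) = 8 + 2381/5 = 2421/5 ≈ 484.20)
-6224/s = -6224/2421/5 = -6224*5/2421 = -31120/2421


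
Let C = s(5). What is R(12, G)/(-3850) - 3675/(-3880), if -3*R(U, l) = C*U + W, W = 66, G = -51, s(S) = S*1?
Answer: 204453/213400 ≈ 0.95807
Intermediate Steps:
s(S) = S
C = 5
R(U, l) = -22 - 5*U/3 (R(U, l) = -(5*U + 66)/3 = -(66 + 5*U)/3 = -22 - 5*U/3)
R(12, G)/(-3850) - 3675/(-3880) = (-22 - 5/3*12)/(-3850) - 3675/(-3880) = (-22 - 20)*(-1/3850) - 3675*(-1/3880) = -42*(-1/3850) + 735/776 = 3/275 + 735/776 = 204453/213400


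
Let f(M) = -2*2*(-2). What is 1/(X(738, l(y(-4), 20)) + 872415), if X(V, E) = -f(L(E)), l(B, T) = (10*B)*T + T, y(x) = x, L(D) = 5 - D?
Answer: 1/872407 ≈ 1.1463e-6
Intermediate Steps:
l(B, T) = T + 10*B*T (l(B, T) = 10*B*T + T = T + 10*B*T)
f(M) = 8 (f(M) = -4*(-2) = 8)
X(V, E) = -8 (X(V, E) = -1*8 = -8)
1/(X(738, l(y(-4), 20)) + 872415) = 1/(-8 + 872415) = 1/872407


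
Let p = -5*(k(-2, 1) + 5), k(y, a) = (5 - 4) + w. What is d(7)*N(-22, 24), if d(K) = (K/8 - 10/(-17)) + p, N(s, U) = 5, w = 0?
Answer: -19405/136 ≈ -142.68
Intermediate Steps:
k(y, a) = 1 (k(y, a) = (5 - 4) + 0 = 1 + 0 = 1)
p = -30 (p = -5*(1 + 5) = -5*6 = -30)
d(K) = -500/17 + K/8 (d(K) = (K/8 - 10/(-17)) - 30 = (K*(⅛) - 10*(-1/17)) - 30 = (K/8 + 10/17) - 30 = (10/17 + K/8) - 30 = -500/17 + K/8)
d(7)*N(-22, 24) = (-500/17 + (⅛)*7)*5 = (-500/17 + 7/8)*5 = -3881/136*5 = -19405/136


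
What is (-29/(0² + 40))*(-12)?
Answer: 87/10 ≈ 8.7000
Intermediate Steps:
(-29/(0² + 40))*(-12) = (-29/(0 + 40))*(-12) = (-29/40)*(-12) = ((1/40)*(-29))*(-12) = -29/40*(-12) = 87/10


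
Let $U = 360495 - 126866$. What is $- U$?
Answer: $-233629$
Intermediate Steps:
$U = 233629$
$- U = \left(-1\right) 233629 = -233629$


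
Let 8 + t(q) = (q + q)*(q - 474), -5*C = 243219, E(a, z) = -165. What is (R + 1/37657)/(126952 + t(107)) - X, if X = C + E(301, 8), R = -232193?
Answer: 222402861438824/4557061855 ≈ 48804.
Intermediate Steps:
C = -243219/5 (C = -1/5*243219 = -243219/5 ≈ -48644.)
t(q) = -8 + 2*q*(-474 + q) (t(q) = -8 + (q + q)*(q - 474) = -8 + (2*q)*(-474 + q) = -8 + 2*q*(-474 + q))
X = -244044/5 (X = -243219/5 - 165 = -244044/5 ≈ -48809.)
(R + 1/37657)/(126952 + t(107)) - X = (-232193 + 1/37657)/(126952 + (-8 - 948*107 + 2*107**2)) - 1*(-244044/5) = (-232193 + 1/37657)/(126952 + (-8 - 101436 + 2*11449)) + 244044/5 = -8743691800/(37657*(126952 + (-8 - 101436 + 22898))) + 244044/5 = -8743691800/(37657*(126952 - 78546)) + 244044/5 = -8743691800/37657/48406 + 244044/5 = -8743691800/37657*1/48406 + 244044/5 = -4371845900/911412371 + 244044/5 = 222402861438824/4557061855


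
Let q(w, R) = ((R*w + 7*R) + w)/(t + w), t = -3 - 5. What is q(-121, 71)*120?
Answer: 328600/43 ≈ 7641.9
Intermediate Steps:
t = -8
q(w, R) = (w + 7*R + R*w)/(-8 + w) (q(w, R) = ((R*w + 7*R) + w)/(-8 + w) = ((7*R + R*w) + w)/(-8 + w) = (w + 7*R + R*w)/(-8 + w))
q(-121, 71)*120 = ((-121 + 7*71 + 71*(-121))/(-8 - 121))*120 = ((-121 + 497 - 8591)/(-129))*120 = -1/129*(-8215)*120 = (8215/129)*120 = 328600/43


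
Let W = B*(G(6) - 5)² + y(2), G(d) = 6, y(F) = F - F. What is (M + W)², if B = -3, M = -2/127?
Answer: 146689/16129 ≈ 9.0947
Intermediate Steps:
y(F) = 0
M = -2/127 (M = -2*1/127 = -2/127 ≈ -0.015748)
W = -3 (W = -3*(6 - 5)² + 0 = -3*1² + 0 = -3*1 + 0 = -3 + 0 = -3)
(M + W)² = (-2/127 - 3)² = (-383/127)² = 146689/16129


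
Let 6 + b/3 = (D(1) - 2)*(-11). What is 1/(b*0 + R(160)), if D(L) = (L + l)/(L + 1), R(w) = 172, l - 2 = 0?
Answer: 1/172 ≈ 0.0058140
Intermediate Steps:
l = 2 (l = 2 + 0 = 2)
D(L) = (2 + L)/(1 + L) (D(L) = (L + 2)/(L + 1) = (2 + L)/(1 + L))
b = -3/2 (b = -18 + 3*(((2 + 1)/(1 + 1) - 2)*(-11)) = -18 + 3*((3/2 - 2)*(-11)) = -18 + 3*(-½*(-11)) = -18 + 3*(11/2) = -18 + 33/2 = -3/2 ≈ -1.5000)
1/(b*0 + R(160)) = 1/(-3/2*0 + 172) = 1/(0 + 172) = 1/172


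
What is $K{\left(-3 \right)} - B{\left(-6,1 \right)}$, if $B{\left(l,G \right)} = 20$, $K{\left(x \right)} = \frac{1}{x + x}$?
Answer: $- \frac{121}{6} \approx -20.167$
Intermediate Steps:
$K{\left(x \right)} = \frac{1}{2 x}$
$K{\left(-3 \right)} - B{\left(-6,1 \right)} = \frac{1}{2 \left(-3\right)} - 20 = \frac{1}{2} \left(- \frac{1}{3}\right) - 20 = - \frac{1}{6} - 20 = - \frac{121}{6}$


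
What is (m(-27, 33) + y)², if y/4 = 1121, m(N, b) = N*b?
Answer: 12909649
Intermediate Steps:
y = 4484 (y = 4*1121 = 4484)
(m(-27, 33) + y)² = (-27*33 + 4484)² = (-891 + 4484)² = 3593² = 12909649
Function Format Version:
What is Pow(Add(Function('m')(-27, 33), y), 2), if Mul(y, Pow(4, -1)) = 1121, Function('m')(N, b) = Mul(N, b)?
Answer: 12909649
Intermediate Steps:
y = 4484 (y = Mul(4, 1121) = 4484)
Pow(Add(Function('m')(-27, 33), y), 2) = Pow(Add(Mul(-27, 33), 4484), 2) = Pow(Add(-891, 4484), 2) = Pow(3593, 2) = 12909649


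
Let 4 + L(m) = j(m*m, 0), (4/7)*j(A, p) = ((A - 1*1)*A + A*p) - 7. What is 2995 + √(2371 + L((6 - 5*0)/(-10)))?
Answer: 2995 + √5885867/50 ≈ 3043.5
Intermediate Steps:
j(A, p) = -49/4 + 7*A*p/4 + 7*A*(-1 + A)/4 (j(A, p) = 7*(((A - 1*1)*A + A*p) - 7)/4 = 7*(((A - 1)*A + A*p) - 7)/4 = 7*(((-1 + A)*A + A*p) - 7)/4 = 7*((A*(-1 + A) + A*p) - 7)/4 = 7*((A*p + A*(-1 + A)) - 7)/4 = 7*(-7 + A*p + A*(-1 + A))/4 = -49/4 + 7*A*p/4 + 7*A*(-1 + A)/4)
L(m) = -65/4 - 7*m²/4 + 7*m⁴/4 (L(m) = -4 + (-49/4 - 7*m*m/4 + 7*(m*m)²/4 + (7/4)*(m*m)*0) = -4 + (-49/4 - 7*m²/4 + 7*(m²)²/4 + (7/4)*m²*0) = -4 + (-49/4 - 7*m²/4 + 7*m⁴/4 + 0) = -4 + (-49/4 - 7*m²/4 + 7*m⁴/4) = -65/4 - 7*m²/4 + 7*m⁴/4)
2995 + √(2371 + L((6 - 5*0)/(-10))) = 2995 + √(2371 + (-65/4 - 7*(6 - 5*0)²/100/4 + 7*((6 - 5*0)/(-10))⁴/4)) = 2995 + √(2371 + (-65/4 - 7*(6 + 0)²/100/4 + 7*((6 + 0)*(-⅒))⁴/4)) = 2995 + √(2371 + (-65/4 - 7*(6*(-⅒))²/4 + 7*(6*(-⅒))⁴/4)) = 2995 + √(2371 + (-65/4 - 7*(-⅗)²/4 + 7*(-⅗)⁴/4)) = 2995 + √(2371 + (-65/4 - 7/4*9/25 + (7/4)*(81/625))) = 2995 + √(2371 + (-65/4 - 63/100 + 567/2500)) = 2995 + √(2371 - 41633/2500) = 2995 + √(5885867/2500) = 2995 + √5885867/50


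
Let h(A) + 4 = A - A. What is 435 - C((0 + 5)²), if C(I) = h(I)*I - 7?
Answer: 542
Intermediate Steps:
h(A) = -4 (h(A) = -4 + (A - A) = -4 + 0 = -4)
C(I) = -7 - 4*I (C(I) = -4*I - 7 = -7 - 4*I)
435 - C((0 + 5)²) = 435 - (-7 - 4*(0 + 5)²) = 435 - (-7 - 4*5²) = 435 - (-7 - 4*25) = 435 - (-7 - 100) = 435 - 1*(-107) = 435 + 107 = 542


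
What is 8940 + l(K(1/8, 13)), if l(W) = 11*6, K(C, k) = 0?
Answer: 9006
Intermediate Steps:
l(W) = 66
8940 + l(K(1/8, 13)) = 8940 + 66 = 9006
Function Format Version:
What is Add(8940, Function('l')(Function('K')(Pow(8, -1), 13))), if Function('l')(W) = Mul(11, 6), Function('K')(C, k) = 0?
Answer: 9006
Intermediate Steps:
Function('l')(W) = 66
Add(8940, Function('l')(Function('K')(Pow(8, -1), 13))) = Add(8940, 66) = 9006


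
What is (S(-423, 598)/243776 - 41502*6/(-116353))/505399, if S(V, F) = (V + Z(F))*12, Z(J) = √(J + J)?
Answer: 15028135371/3583793018035568 + 3*√299/15400518328 ≈ 4.1967e-6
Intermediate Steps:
Z(J) = √2*√J (Z(J) = √(2*J) = √2*√J)
S(V, F) = 12*V + 12*√2*√F (S(V, F) = (V + √2*√F)*12 = 12*V + 12*√2*√F)
(S(-423, 598)/243776 - 41502*6/(-116353))/505399 = ((12*(-423) + 12*√2*√598)/243776 - 41502*6/(-116353))/505399 = ((-5076 + 24*√299)*(1/243776) - 249012*(-1/116353))*(1/505399) = ((-1269/60944 + 3*√299/30472) + 249012/116353)*(1/505399) = (15028135371/7091017232 + 3*√299/30472)*(1/505399) = 15028135371/3583793018035568 + 3*√299/15400518328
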